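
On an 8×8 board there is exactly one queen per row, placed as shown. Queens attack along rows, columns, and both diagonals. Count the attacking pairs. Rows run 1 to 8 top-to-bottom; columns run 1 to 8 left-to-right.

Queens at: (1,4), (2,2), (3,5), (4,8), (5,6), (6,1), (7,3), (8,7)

All columns are distinct and no two queens satisfy |Δrow| = |Δcol|, so no pair attacks.

0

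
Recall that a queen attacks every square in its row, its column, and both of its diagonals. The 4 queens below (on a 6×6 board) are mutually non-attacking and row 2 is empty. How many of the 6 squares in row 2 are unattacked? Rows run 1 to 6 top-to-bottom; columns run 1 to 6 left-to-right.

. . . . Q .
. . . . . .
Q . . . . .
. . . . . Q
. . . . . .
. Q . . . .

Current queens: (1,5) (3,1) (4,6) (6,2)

1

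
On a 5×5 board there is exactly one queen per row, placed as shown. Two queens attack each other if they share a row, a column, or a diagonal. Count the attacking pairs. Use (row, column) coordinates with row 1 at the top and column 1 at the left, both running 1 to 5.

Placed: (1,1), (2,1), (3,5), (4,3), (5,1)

4

Same column: (1,1)–(2,1) (column 1); (1,1)–(5,1) (column 1); (2,1)–(5,1) (column 1).
Same diagonal: (2,1)–(4,3) (|2−4| = |1−3| = 2).
Total attacking pairs: 4.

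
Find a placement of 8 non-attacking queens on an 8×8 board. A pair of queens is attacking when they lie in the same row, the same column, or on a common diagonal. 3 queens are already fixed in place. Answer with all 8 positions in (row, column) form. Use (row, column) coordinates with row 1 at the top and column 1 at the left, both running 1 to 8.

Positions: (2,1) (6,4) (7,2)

(1,7) (2,1) (3,3) (4,8) (5,6) (6,4) (7,2) (8,5)

Row 1: attacked by (2,1)→{1,2}; (6,4)→{4}; (7,2)→{2,8}. Safe: 3, 5, 6, 7. Place at column 7.
Row 3: attacked by (1,7)→{5,7}; (2,1)→{1,2}; (6,4)→{1,4,7}; (7,2)→{2,6}. Safe: 3, 8. Place at column 3.
Row 4: attacked by (1,7)→{4,7}; (2,1)→{1,3}; (3,3)→{2,3,4}; (6,4)→{2,4,6}; (7,2)→{2,5}. Safe: 8. Place at column 8.
Row 5: attacked by (1,7)→{3,7}; (2,1)→{1,4}; (3,3)→{1,3,5}; (4,8)→{7,8}; (6,4)→{3,4,5}; (7,2)→{2,4}. Safe: 6. Place at column 6.
Row 8: attacked by (1,7)→{7}; (2,1)→{1,7}; (3,3)→{3,8}; (4,8)→{4,8}; (5,6)→{3,6}; (6,4)→{2,4,6}; (7,2)→{1,2,3}. Safe: 5. Place at column 5.
Columns [7, 1, 3, 8, 6, 4, 2, 5], r−c [-6, 1, 0, -4, -1, 2, 5, 3], r+c [8, 3, 6, 12, 11, 10, 9, 13] are all distinct, so no two queens attack.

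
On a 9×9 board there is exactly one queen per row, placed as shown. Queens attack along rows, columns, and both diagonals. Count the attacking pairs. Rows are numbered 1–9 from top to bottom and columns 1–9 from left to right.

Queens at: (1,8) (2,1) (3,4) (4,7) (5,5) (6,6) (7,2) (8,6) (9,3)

Same column: (6,6)–(8,6) (column 6).
Same diagonal: (1,8)–(7,2) (|1−7| = |8−2| = 6); (5,5)–(6,6) (|5−6| = |5−6| = 1); (6,6)–(9,3) (|6−9| = |6−3| = 3).
Total attacking pairs: 4.

4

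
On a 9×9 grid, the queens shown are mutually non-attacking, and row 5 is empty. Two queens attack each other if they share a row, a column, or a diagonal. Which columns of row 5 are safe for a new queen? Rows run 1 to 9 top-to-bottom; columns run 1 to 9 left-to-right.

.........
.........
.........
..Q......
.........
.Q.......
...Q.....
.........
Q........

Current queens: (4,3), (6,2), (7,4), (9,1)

columns 7, 8, 9

(4,3) attacks row 5 at column 3 and diagonals 2, 4.
(6,2) attacks row 5 at column 2 and diagonals 1, 3.
(7,4) attacks row 5 at column 4 and diagonals 2, 6.
(9,1) attacks row 5 at column 1 and diagonals 5.
Attacked columns: {1, 2, 3, 4, 5, 6}. Safe: {7, 8, 9}.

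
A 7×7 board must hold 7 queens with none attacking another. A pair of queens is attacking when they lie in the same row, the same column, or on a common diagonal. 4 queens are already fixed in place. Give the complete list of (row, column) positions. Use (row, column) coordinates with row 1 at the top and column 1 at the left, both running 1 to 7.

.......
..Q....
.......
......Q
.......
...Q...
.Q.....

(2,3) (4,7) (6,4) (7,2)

Row 1: attacked by (2,3)→{2,3,4}; (4,7)→{4,7}; (6,4)→{4}; (7,2)→{2}. Safe: 1, 5, 6. Place at column 6.
Row 3: attacked by (1,6)→{4,6}; (2,3)→{2,3,4}; (4,7)→{6,7}; (6,4)→{1,4,7}; (7,2)→{2,6}. Safe: 5. Place at column 5.
Row 5: attacked by (1,6)→{2,6}; (2,3)→{3,6}; (3,5)→{3,5,7}; (4,7)→{6,7}; (6,4)→{3,4,5}; (7,2)→{2,4}. Safe: 1. Place at column 1.
Columns [6, 3, 5, 7, 1, 4, 2], r−c [-5, -1, -2, -3, 4, 2, 5], r+c [7, 5, 8, 11, 6, 10, 9] are all distinct, so no two queens attack.

(1,6) (2,3) (3,5) (4,7) (5,1) (6,4) (7,2)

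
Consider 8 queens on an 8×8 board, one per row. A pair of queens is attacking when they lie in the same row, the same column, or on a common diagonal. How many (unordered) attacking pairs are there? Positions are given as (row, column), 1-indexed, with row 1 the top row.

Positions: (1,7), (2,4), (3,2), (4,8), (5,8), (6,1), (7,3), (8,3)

Same column: (4,8)–(5,8) (column 8); (7,3)–(8,3) (column 3).
Same diagonal: (6,1)–(8,3) (|6−8| = |1−3| = 2).
Total attacking pairs: 3.

3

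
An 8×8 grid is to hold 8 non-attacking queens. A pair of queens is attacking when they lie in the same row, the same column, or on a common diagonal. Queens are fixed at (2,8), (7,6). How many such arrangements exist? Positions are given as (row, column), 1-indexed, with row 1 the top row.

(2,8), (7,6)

Branch on row 1: col 1 → 0; col 2 → 0; col 3 → 0; col 4 → 1; col 5 → 1.
Sum: 0 + 0 + 0 + 1 + 1 = 2.

2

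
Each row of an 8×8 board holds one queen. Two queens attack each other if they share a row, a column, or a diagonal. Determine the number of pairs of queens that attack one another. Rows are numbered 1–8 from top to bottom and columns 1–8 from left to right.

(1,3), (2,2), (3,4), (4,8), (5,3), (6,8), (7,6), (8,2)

5

Same column: (1,3)–(5,3) (column 3); (2,2)–(8,2) (column 2); (4,8)–(6,8) (column 8).
Same diagonal: (1,3)–(2,2) (|1−2| = |3−2| = 1); (1,3)–(6,8) (|1−6| = |3−8| = 5).
Total attacking pairs: 5.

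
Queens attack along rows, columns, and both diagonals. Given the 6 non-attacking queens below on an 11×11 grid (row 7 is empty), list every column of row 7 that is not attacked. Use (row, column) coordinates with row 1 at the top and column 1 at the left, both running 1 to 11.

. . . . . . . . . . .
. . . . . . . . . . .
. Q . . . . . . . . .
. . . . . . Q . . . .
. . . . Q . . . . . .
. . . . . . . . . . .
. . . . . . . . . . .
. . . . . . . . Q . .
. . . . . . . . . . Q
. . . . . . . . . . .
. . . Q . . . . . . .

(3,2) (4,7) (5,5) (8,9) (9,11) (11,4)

(3,2) attacks row 7 at column 2 and diagonals 6.
(4,7) attacks row 7 at column 7 and diagonals 4, 10.
(5,5) attacks row 7 at column 5 and diagonals 3, 7.
(8,9) attacks row 7 at column 9 and diagonals 8, 10.
(9,11) attacks row 7 at column 11 and diagonals 9.
(11,4) attacks row 7 at column 4 and diagonals 8.
Attacked columns: {2, 3, 4, 5, 6, 7, 8, 9, 10, 11}. Safe: {1}.

columns 1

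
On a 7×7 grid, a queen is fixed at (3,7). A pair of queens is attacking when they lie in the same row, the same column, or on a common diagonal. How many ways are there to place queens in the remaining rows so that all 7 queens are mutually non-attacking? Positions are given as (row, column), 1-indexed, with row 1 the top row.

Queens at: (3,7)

6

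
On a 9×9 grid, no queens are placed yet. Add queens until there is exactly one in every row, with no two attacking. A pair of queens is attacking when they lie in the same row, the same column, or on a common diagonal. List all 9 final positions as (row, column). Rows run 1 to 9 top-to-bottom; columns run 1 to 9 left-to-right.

(1,7) (2,5) (3,1) (4,6) (5,9) (6,3) (7,8) (8,4) (9,2)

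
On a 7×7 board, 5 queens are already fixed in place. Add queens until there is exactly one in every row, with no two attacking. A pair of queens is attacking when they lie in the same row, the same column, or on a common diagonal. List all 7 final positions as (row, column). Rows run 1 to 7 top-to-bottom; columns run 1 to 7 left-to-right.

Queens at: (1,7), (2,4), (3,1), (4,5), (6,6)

Row 5: attacked by (1,7)→{3,7}; (2,4)→{1,4,7}; (3,1)→{1,3}; (4,5)→{4,5,6}; (6,6)→{5,6,7}. Safe: 2. Place at column 2.
Row 7: attacked by (1,7)→{1,7}; (2,4)→{4}; (3,1)→{1,5}; (4,5)→{2,5}; (5,2)→{2,4}; (6,6)→{5,6,7}. Safe: 3. Place at column 3.
Columns [7, 4, 1, 5, 2, 6, 3], r−c [-6, -2, 2, -1, 3, 0, 4], r+c [8, 6, 4, 9, 7, 12, 10] are all distinct, so no two queens attack.

(1,7) (2,4) (3,1) (4,5) (5,2) (6,6) (7,3)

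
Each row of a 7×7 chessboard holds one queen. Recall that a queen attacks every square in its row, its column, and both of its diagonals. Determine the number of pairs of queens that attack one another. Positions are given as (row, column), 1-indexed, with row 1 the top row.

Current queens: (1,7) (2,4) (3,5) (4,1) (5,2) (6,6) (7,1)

6

Same column: (4,1)–(7,1) (column 1).
Same diagonal: (1,7)–(3,5) (|1−3| = |7−5| = 2); (1,7)–(7,1) (|1−7| = |7−1| = 6); (2,4)–(3,5) (|2−3| = |4−5| = 1); (3,5)–(7,1) (|3−7| = |5−1| = 4); (4,1)–(5,2) (|4−5| = |1−2| = 1).
Total attacking pairs: 6.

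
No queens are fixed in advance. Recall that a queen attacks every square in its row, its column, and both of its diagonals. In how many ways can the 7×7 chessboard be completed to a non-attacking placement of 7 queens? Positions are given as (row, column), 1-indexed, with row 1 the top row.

40

Branch on row 1: col 1 → 4; col 2 → 7; col 3 → 6; col 4 → 6; col 5 → 6; col 6 → 7; col 7 → 4.
Sum: 4 + 7 + 6 + 6 + 6 + 7 + 4 = 40.
(This is the classic 7-queens count.)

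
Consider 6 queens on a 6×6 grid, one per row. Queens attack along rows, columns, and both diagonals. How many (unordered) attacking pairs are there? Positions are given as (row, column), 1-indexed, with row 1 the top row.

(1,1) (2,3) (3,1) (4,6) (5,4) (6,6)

3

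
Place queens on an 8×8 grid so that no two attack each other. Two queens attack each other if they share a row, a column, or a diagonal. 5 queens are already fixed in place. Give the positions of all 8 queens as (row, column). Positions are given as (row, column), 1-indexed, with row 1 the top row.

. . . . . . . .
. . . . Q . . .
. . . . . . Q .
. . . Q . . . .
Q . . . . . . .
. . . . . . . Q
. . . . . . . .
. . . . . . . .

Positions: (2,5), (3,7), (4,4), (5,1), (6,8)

Row 1: attacked by (2,5)→{4,5,6}; (3,7)→{5,7}; (4,4)→{1,4,7}; (5,1)→{1,5}; (6,8)→{3,8}. Safe: 2. Place at column 2.
Row 7: attacked by (1,2)→{2,8}; (2,5)→{5}; (3,7)→{3,7}; (4,4)→{1,4,7}; (5,1)→{1,3}; (6,8)→{7,8}. Safe: 6. Place at column 6.
Row 8: attacked by (1,2)→{2}; (2,5)→{5}; (3,7)→{2,7}; (4,4)→{4,8}; (5,1)→{1,4}; (6,8)→{6,8}; (7,6)→{5,6,7}. Safe: 3. Place at column 3.
Columns [2, 5, 7, 4, 1, 8, 6, 3], r−c [-1, -3, -4, 0, 4, -2, 1, 5], r+c [3, 7, 10, 8, 6, 14, 13, 11] are all distinct, so no two queens attack.

(1,2) (2,5) (3,7) (4,4) (5,1) (6,8) (7,6) (8,3)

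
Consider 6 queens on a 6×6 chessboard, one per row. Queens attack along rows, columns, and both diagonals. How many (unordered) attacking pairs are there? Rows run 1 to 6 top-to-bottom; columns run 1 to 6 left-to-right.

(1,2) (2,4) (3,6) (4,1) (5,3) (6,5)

0

All columns are distinct and no two queens satisfy |Δrow| = |Δcol|, so no pair attacks.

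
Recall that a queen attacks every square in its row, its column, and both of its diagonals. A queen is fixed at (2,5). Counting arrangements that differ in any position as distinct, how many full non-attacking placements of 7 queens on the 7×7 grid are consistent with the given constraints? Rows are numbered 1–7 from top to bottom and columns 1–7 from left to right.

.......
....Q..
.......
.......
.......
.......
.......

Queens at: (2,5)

Branch on row 1: col 1 → 1; col 2 → 3; col 3 → 1; col 7 → 1.
Sum: 1 + 3 + 1 + 1 = 6.

6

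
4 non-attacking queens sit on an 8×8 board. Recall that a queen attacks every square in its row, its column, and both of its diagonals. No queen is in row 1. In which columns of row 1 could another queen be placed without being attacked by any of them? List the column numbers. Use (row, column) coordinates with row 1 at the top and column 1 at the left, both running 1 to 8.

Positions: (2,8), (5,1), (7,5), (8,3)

columns 2, 4, 6

(2,8) attacks row 1 at column 8 and diagonals 7.
(5,1) attacks row 1 at column 1 and diagonals 5.
(7,5) attacks row 1 at column 5.
(8,3) attacks row 1 at column 3.
Attacked columns: {1, 3, 5, 7, 8}. Safe: {2, 4, 6}.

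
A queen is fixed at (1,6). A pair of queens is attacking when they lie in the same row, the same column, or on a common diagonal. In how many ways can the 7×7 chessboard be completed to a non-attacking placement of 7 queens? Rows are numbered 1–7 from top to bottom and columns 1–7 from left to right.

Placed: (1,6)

7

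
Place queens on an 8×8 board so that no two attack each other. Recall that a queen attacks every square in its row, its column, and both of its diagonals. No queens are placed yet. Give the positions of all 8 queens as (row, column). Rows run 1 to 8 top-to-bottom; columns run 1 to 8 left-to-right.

(1,1) (2,7) (3,5) (4,8) (5,2) (6,4) (7,6) (8,3)

Row 1: Safe: 1, 2, 3, 4, 5, 6, 7, 8. Place at column 1.
Row 2: attacked by (1,1)→{1,2}. Safe: 3, 4, 5, 6, 7, 8. Place at column 7.
Row 3: attacked by (1,1)→{1,3}; (2,7)→{6,7,8}. Safe: 2, 4, 5. Place at column 5.
Row 4: attacked by (1,1)→{1,4}; (2,7)→{5,7}; (3,5)→{4,5,6}. Safe: 2, 3, 8. Place at column 8.
Row 5: attacked by (1,1)→{1,5}; (2,7)→{4,7}; (3,5)→{3,5,7}; (4,8)→{7,8}. Safe: 2, 6. Place at column 2.
Row 6: attacked by (1,1)→{1,6}; (2,7)→{3,7}; (3,5)→{2,5,8}; (4,8)→{6,8}; (5,2)→{1,2,3}. Safe: 4. Place at column 4.
Row 7: attacked by (1,1)→{1,7}; (2,7)→{2,7}; (3,5)→{1,5}; (4,8)→{5,8}; (5,2)→{2,4}; (6,4)→{3,4,5}. Safe: 6. Place at column 6.
Row 8: attacked by (1,1)→{1,8}; (2,7)→{1,7}; (3,5)→{5}; (4,8)→{4,8}; (5,2)→{2,5}; (6,4)→{2,4,6}; (7,6)→{5,6,7}. Safe: 3. Place at column 3.
Columns [1, 7, 5, 8, 2, 4, 6, 3], r−c [0, -5, -2, -4, 3, 2, 1, 5], r+c [2, 9, 8, 12, 7, 10, 13, 11] are all distinct, so no two queens attack.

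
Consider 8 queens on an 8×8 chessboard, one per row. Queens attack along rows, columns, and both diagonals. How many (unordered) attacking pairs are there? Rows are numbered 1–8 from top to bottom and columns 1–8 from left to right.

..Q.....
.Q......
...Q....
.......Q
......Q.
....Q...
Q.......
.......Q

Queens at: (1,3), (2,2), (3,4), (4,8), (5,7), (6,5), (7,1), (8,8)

Same column: (4,8)–(8,8) (column 8).
Same diagonal: (1,3)–(2,2) (|1−2| = |3−2| = 1); (1,3)–(5,7) (|1−5| = |3−7| = 4); (2,2)–(8,8) (|2−8| = |2−8| = 6); (4,8)–(5,7) (|4−5| = |8−7| = 1).
Total attacking pairs: 5.

5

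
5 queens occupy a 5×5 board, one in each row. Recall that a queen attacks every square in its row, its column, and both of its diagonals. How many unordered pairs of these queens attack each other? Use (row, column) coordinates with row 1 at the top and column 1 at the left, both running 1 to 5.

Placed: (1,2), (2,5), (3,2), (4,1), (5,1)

3

Same column: (1,2)–(3,2) (column 2); (4,1)–(5,1) (column 1).
Same diagonal: (3,2)–(4,1) (|3−4| = |2−1| = 1).
Total attacking pairs: 3.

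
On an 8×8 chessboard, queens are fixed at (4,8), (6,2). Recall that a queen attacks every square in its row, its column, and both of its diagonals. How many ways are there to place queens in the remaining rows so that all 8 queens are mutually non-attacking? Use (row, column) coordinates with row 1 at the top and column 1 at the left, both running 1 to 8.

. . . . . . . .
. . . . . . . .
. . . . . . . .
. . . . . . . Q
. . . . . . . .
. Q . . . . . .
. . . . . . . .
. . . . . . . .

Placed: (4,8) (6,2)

3

Branch on row 1: col 1 → 0; col 3 → 0; col 4 → 1; col 6 → 2.
Sum: 0 + 0 + 1 + 2 = 3.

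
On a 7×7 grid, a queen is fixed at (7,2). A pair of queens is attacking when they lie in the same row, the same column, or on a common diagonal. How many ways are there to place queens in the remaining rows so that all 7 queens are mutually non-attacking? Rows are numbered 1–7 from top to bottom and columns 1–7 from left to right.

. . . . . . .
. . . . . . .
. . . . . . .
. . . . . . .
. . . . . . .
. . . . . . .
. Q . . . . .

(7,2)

Branch on row 1: col 1 → 0; col 3 → 0; col 4 → 1; col 5 → 1; col 6 → 4; col 7 → 1.
Sum: 0 + 0 + 1 + 1 + 4 + 1 = 7.

7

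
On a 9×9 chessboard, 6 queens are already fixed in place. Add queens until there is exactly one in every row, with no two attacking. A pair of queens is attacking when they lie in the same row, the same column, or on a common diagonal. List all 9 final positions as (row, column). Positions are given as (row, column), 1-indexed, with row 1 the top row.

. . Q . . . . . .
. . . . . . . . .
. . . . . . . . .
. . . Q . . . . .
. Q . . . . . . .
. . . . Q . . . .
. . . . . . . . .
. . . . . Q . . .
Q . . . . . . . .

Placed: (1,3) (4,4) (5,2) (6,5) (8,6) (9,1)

(1,3) (2,7) (3,9) (4,4) (5,2) (6,5) (7,8) (8,6) (9,1)

Row 2: attacked by (1,3)→{2,3,4}; (4,4)→{2,4,6}; (5,2)→{2,5}; (6,5)→{1,5,9}; (8,6)→{6}; (9,1)→{1,8}. Safe: 7. Place at column 7.
Row 3: attacked by (1,3)→{1,3,5}; (2,7)→{6,7,8}; (4,4)→{3,4,5}; (5,2)→{2,4}; (6,5)→{2,5,8}; (8,6)→{1,6}; (9,1)→{1,7}. Safe: 9. Place at column 9.
Row 7: attacked by (1,3)→{3,9}; (2,7)→{2,7}; (3,9)→{5,9}; (4,4)→{1,4,7}; (5,2)→{2,4}; (6,5)→{4,5,6}; (8,6)→{5,6,7}; (9,1)→{1,3}. Safe: 8. Place at column 8.
Columns [3, 7, 9, 4, 2, 5, 8, 6, 1], r−c [-2, -5, -6, 0, 3, 1, -1, 2, 8], r+c [4, 9, 12, 8, 7, 11, 15, 14, 10] are all distinct, so no two queens attack.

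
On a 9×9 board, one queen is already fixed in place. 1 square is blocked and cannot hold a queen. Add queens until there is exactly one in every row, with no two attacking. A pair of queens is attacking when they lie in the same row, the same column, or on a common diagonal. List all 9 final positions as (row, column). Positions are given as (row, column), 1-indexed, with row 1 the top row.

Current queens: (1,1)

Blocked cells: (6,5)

Row 2: attacked by (1,1)→{1,2}. Safe: 3, 4, 5, 6, 7, 8, 9. Place at column 4.
Row 3: attacked by (1,1)→{1,3}; (2,4)→{3,4,5}. Safe: 2, 6, 7, 8, 9. Place at column 7.
Row 4: attacked by (1,1)→{1,4}; (2,4)→{2,4,6}; (3,7)→{6,7,8}. Safe: 3, 5, 9. Place at column 3.
Row 5: attacked by (1,1)→{1,5}; (2,4)→{1,4,7}; (3,7)→{5,7,9}; (4,3)→{2,3,4}. Safe: 6, 8. Place at column 8.
Row 6: attacked by (1,1)→{1,6}; (2,4)→{4,8}; (3,7)→{4,7}; (4,3)→{1,3,5}; (5,8)→{7,8,9}. Blocked: 5. Safe: 2. Place at column 2.
Row 7: attacked by (1,1)→{1,7}; (2,4)→{4,9}; (3,7)→{3,7}; (4,3)→{3,6}; (5,8)→{6,8}; (6,2)→{1,2,3}. Safe: 5. Place at column 5.
Row 8: attacked by (1,1)→{1,8}; (2,4)→{4}; (3,7)→{2,7}; (4,3)→{3,7}; (5,8)→{5,8}; (6,2)→{2,4}; (7,5)→{4,5,6}. Safe: 9. Place at column 9.
Row 9: attacked by (1,1)→{1,9}; (2,4)→{4}; (3,7)→{1,7}; (4,3)→{3,8}; (5,8)→{4,8}; (6,2)→{2,5}; (7,5)→{3,5,7}; (8,9)→{8,9}. Safe: 6. Place at column 6.
Columns [1, 4, 7, 3, 8, 2, 5, 9, 6], r−c [0, -2, -4, 1, -3, 4, 2, -1, 3], r+c [2, 6, 10, 7, 13, 8, 12, 17, 15] are all distinct, so no two queens attack.

(1,1) (2,4) (3,7) (4,3) (5,8) (6,2) (7,5) (8,9) (9,6)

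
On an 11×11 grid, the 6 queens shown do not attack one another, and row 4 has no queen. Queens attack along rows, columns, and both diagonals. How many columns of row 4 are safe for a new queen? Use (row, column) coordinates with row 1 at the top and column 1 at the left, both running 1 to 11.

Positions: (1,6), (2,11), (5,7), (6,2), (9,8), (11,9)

(1,6) attacks row 4 at column 6 and diagonals 3, 9.
(2,11) attacks row 4 at column 11 and diagonals 9.
(5,7) attacks row 4 at column 7 and diagonals 6, 8.
(6,2) attacks row 4 at column 2 and diagonals 4.
(9,8) attacks row 4 at column 8 and diagonals 3.
(11,9) attacks row 4 at column 9 and diagonals 2.
Attacked columns: {2, 3, 4, 6, 7, 8, 9, 11}. Safe: {1, 5, 10}.

3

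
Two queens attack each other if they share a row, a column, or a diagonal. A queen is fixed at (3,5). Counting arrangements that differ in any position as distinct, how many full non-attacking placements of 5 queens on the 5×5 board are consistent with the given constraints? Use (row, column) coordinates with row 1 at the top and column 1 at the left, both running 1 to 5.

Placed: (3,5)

2

Branch on row 1: col 1 → 1; col 2 → 0; col 4 → 1.
Sum: 1 + 0 + 1 = 2.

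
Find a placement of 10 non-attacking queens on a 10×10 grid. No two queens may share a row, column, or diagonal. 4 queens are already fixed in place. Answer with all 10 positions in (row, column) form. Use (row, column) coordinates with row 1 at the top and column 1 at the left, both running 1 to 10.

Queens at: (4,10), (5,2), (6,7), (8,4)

Row 1: attacked by (4,10)→{7,10}; (5,2)→{2,6}; (6,7)→{2,7}; (8,4)→{4}. Safe: 1, 3, 5, 8, 9. Place at column 8.
Row 2: attacked by (1,8)→{7,8,9}; (4,10)→{8,10}; (5,2)→{2,5}; (6,7)→{3,7}; (8,4)→{4,10}. Safe: 1, 6. Place at column 6.
Row 3: attacked by (1,8)→{6,8,10}; (2,6)→{5,6,7}; (4,10)→{9,10}; (5,2)→{2,4}; (6,7)→{4,7,10}; (8,4)→{4,9}. Safe: 1, 3. Place at column 3.
Row 7: attacked by (1,8)→{2,8}; (2,6)→{1,6}; (3,3)→{3,7}; (4,10)→{7,10}; (5,2)→{2,4}; (6,7)→{6,7,8}; (8,4)→{3,4,5}. Safe: 9. Place at column 9.
Row 9: attacked by (1,8)→{8}; (2,6)→{6}; (3,3)→{3,9}; (4,10)→{5,10}; (5,2)→{2,6}; (6,7)→{4,7,10}; (7,9)→{7,9}; (8,4)→{3,4,5}. Safe: 1. Place at column 1.
Row 10: attacked by (1,8)→{8}; (2,6)→{6}; (3,3)→{3,10}; (4,10)→{4,10}; (5,2)→{2,7}; (6,7)→{3,7}; (7,9)→{6,9}; (8,4)→{2,4,6}; (9,1)→{1,2}. Safe: 5. Place at column 5.
Columns [8, 6, 3, 10, 2, 7, 9, 4, 1, 5], r−c [-7, -4, 0, -6, 3, -1, -2, 4, 8, 5], r+c [9, 8, 6, 14, 7, 13, 16, 12, 10, 15] are all distinct, so no two queens attack.

(1,8) (2,6) (3,3) (4,10) (5,2) (6,7) (7,9) (8,4) (9,1) (10,5)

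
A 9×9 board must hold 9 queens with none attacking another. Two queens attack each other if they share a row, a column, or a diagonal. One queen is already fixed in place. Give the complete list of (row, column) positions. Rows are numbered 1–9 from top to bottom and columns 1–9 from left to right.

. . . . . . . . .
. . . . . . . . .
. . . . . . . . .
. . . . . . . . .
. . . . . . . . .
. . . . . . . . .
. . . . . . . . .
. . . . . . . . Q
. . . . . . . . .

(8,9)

(1,5) (2,1) (3,6) (4,4) (5,2) (6,8) (7,3) (8,9) (9,7)

Row 1: attacked by (8,9)→{2,9}. Safe: 1, 3, 4, 5, 6, 7, 8. Place at column 5.
Row 2: attacked by (1,5)→{4,5,6}; (8,9)→{3,9}. Safe: 1, 2, 7, 8. Place at column 1.
Row 3: attacked by (1,5)→{3,5,7}; (2,1)→{1,2}; (8,9)→{4,9}. Safe: 6, 8. Place at column 6.
Row 4: attacked by (1,5)→{2,5,8}; (2,1)→{1,3}; (3,6)→{5,6,7}; (8,9)→{5,9}. Safe: 4. Place at column 4.
Row 5: attacked by (1,5)→{1,5,9}; (2,1)→{1,4}; (3,6)→{4,6,8}; (4,4)→{3,4,5}; (8,9)→{6,9}. Safe: 2, 7. Place at column 2.
Row 6: attacked by (1,5)→{5}; (2,1)→{1,5}; (3,6)→{3,6,9}; (4,4)→{2,4,6}; (5,2)→{1,2,3}; (8,9)→{7,9}. Safe: 8. Place at column 8.
Row 7: attacked by (1,5)→{5}; (2,1)→{1,6}; (3,6)→{2,6}; (4,4)→{1,4,7}; (5,2)→{2,4}; (6,8)→{7,8,9}; (8,9)→{8,9}. Safe: 3. Place at column 3.
Row 9: attacked by (1,5)→{5}; (2,1)→{1,8}; (3,6)→{6}; (4,4)→{4,9}; (5,2)→{2,6}; (6,8)→{5,8}; (7,3)→{1,3,5}; (8,9)→{8,9}. Safe: 7. Place at column 7.
Columns [5, 1, 6, 4, 2, 8, 3, 9, 7], r−c [-4, 1, -3, 0, 3, -2, 4, -1, 2], r+c [6, 3, 9, 8, 7, 14, 10, 17, 16] are all distinct, so no two queens attack.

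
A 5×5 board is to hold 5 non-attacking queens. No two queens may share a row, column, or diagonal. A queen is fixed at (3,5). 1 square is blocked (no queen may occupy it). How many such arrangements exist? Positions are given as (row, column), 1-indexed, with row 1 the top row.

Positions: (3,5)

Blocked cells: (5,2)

2

Branch on row 1: col 1 → 1; col 2 → 0; col 4 → 1.
Sum: 1 + 0 + 1 = 2.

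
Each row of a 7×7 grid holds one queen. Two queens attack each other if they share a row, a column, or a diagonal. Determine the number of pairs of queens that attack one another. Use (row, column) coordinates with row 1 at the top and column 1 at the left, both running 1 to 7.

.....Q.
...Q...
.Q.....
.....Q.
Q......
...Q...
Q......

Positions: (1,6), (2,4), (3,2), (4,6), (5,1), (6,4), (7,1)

6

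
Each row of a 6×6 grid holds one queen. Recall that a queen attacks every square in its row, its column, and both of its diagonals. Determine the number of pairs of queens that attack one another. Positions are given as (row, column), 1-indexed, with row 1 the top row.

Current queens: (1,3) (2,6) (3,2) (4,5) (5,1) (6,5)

2

Same column: (4,5)–(6,5) (column 5).
Same diagonal: (3,2)–(6,5) (|3−6| = |2−5| = 3).
Total attacking pairs: 2.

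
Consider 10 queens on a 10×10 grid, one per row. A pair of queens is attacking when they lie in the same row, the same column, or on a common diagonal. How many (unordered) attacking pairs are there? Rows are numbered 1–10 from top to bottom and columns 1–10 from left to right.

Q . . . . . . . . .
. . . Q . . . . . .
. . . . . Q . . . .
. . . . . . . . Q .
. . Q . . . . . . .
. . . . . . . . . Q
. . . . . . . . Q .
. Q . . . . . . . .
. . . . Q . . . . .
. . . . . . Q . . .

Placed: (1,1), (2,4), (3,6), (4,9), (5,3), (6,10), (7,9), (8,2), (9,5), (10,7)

3

Same column: (4,9)–(7,9) (column 9).
Same diagonal: (2,4)–(7,9) (|2−7| = |4−9| = 5); (6,10)–(7,9) (|6−7| = |10−9| = 1).
Total attacking pairs: 3.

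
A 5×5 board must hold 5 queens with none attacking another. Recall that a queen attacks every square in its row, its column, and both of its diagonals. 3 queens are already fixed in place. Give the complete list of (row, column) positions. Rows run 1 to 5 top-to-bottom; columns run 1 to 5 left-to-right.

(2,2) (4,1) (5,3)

(1,5) (2,2) (3,4) (4,1) (5,3)

Row 1: attacked by (2,2)→{1,2,3}; (4,1)→{1,4}; (5,3)→{3}. Safe: 5. Place at column 5.
Row 3: attacked by (1,5)→{3,5}; (2,2)→{1,2,3}; (4,1)→{1,2}; (5,3)→{1,3,5}. Safe: 4. Place at column 4.
Columns [5, 2, 4, 1, 3], r−c [-4, 0, -1, 3, 2], r+c [6, 4, 7, 5, 8] are all distinct, so no two queens attack.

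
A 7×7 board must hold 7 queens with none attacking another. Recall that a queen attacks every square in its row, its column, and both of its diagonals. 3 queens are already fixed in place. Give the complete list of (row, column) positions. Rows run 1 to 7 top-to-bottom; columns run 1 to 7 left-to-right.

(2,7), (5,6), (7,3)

Row 1: attacked by (2,7)→{6,7}; (5,6)→{2,6}; (7,3)→{3}. Safe: 1, 4, 5. Place at column 4.
Row 3: attacked by (1,4)→{2,4,6}; (2,7)→{6,7}; (5,6)→{4,6}; (7,3)→{3,7}. Safe: 1, 5. Place at column 5.
Row 4: attacked by (1,4)→{1,4,7}; (2,7)→{5,7}; (3,5)→{4,5,6}; (5,6)→{5,6,7}; (7,3)→{3,6}. Safe: 2. Place at column 2.
Row 6: attacked by (1,4)→{4}; (2,7)→{3,7}; (3,5)→{2,5}; (4,2)→{2,4}; (5,6)→{5,6,7}; (7,3)→{2,3,4}. Safe: 1. Place at column 1.
Columns [4, 7, 5, 2, 6, 1, 3], r−c [-3, -5, -2, 2, -1, 5, 4], r+c [5, 9, 8, 6, 11, 7, 10] are all distinct, so no two queens attack.

(1,4) (2,7) (3,5) (4,2) (5,6) (6,1) (7,3)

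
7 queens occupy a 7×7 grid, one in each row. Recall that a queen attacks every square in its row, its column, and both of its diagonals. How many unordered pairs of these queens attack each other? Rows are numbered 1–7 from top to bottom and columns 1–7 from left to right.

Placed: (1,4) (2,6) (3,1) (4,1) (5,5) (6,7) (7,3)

Same column: (3,1)–(4,1) (column 1).
Same diagonal: (1,4)–(4,1) (|1−4| = |4−1| = 3); (5,5)–(7,3) (|5−7| = |5−3| = 2).
Total attacking pairs: 3.

3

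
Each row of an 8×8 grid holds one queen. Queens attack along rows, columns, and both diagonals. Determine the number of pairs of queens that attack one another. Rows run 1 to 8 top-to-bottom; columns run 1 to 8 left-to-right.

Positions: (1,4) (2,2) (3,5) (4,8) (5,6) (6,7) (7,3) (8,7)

Same column: (6,7)–(8,7) (column 7).
Same diagonal: (5,6)–(6,7) (|5−6| = |6−7| = 1).
Total attacking pairs: 2.

2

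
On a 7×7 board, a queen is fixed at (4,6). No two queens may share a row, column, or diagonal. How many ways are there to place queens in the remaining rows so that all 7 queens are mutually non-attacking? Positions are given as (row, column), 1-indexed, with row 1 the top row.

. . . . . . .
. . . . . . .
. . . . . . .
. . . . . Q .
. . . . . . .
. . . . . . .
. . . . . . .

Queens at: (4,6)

Branch on row 1: col 1 → 1; col 2 → 0; col 4 → 2; col 5 → 2; col 7 → 1.
Sum: 1 + 0 + 2 + 2 + 1 = 6.

6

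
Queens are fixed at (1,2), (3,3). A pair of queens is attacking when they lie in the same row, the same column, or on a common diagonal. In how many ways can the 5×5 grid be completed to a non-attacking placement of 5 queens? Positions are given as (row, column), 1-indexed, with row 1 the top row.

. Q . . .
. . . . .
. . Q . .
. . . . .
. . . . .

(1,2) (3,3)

Branch on row 2: col 5 → 1.
Sum: 1 = 1.

1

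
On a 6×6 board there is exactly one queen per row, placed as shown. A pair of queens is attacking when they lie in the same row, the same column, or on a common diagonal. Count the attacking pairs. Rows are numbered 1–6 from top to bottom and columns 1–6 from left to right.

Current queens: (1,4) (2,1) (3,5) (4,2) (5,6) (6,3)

0

All columns are distinct and no two queens satisfy |Δrow| = |Δcol|, so no pair attacks.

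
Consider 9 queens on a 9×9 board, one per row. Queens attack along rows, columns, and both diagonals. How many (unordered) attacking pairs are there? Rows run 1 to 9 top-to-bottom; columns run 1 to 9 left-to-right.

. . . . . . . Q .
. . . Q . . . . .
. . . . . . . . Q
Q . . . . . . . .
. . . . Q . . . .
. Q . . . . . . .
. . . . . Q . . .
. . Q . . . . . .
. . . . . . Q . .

All columns are distinct and no two queens satisfy |Δrow| = |Δcol|, so no pair attacks.

0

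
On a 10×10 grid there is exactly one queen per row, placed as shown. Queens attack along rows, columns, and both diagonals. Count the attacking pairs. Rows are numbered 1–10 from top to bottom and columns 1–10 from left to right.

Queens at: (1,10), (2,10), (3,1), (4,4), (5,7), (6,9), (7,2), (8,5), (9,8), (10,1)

Same column: (1,10)–(2,10) (column 10); (3,1)–(10,1) (column 1).
Same diagonal: (1,10)–(10,1) (|1−10| = |10−1| = 9); (2,10)–(5,7) (|2−5| = |10−7| = 3).
Total attacking pairs: 4.

4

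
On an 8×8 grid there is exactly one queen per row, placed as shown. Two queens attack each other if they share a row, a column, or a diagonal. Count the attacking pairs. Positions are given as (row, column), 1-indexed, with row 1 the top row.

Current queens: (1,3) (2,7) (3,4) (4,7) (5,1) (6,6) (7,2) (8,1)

Same column: (2,7)–(4,7) (column 7); (5,1)–(8,1) (column 1).
Same diagonal: (2,7)–(7,2) (|2−7| = |7−2| = 5); (2,7)–(8,1) (|2−8| = |7−1| = 6); (7,2)–(8,1) (|7−8| = |2−1| = 1).
Total attacking pairs: 5.

5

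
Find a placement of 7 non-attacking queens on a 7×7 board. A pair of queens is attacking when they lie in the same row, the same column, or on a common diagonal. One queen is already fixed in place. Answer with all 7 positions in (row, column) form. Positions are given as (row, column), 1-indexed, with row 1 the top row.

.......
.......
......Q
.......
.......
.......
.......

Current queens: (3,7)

Row 1: attacked by (3,7)→{5,7}. Safe: 1, 2, 3, 4, 6. Place at column 3.
Row 2: attacked by (1,3)→{2,3,4}; (3,7)→{6,7}. Safe: 1, 5. Place at column 5.
Row 4: attacked by (1,3)→{3,6}; (2,5)→{3,5,7}; (3,7)→{6,7}. Safe: 1, 2, 4. Place at column 2.
Row 5: attacked by (1,3)→{3,7}; (2,5)→{2,5}; (3,7)→{5,7}; (4,2)→{1,2,3}. Safe: 4, 6. Place at column 4.
Row 6: attacked by (1,3)→{3}; (2,5)→{1,5}; (3,7)→{4,7}; (4,2)→{2,4}; (5,4)→{3,4,5}. Safe: 6. Place at column 6.
Row 7: attacked by (1,3)→{3}; (2,5)→{5}; (3,7)→{3,7}; (4,2)→{2,5}; (5,4)→{2,4,6}; (6,6)→{5,6,7}. Safe: 1. Place at column 1.
Columns [3, 5, 7, 2, 4, 6, 1], r−c [-2, -3, -4, 2, 1, 0, 6], r+c [4, 7, 10, 6, 9, 12, 8] are all distinct, so no two queens attack.

(1,3) (2,5) (3,7) (4,2) (5,4) (6,6) (7,1)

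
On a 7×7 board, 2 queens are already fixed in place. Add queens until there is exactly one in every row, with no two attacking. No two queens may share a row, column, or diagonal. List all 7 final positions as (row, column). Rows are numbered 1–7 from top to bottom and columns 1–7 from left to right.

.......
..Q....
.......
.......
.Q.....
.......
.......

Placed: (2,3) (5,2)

(1,1) (2,3) (3,5) (4,7) (5,2) (6,4) (7,6)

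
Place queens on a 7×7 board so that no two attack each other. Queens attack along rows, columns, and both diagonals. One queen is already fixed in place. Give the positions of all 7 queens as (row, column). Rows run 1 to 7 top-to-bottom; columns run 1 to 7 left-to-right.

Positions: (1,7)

Row 2: attacked by (1,7)→{6,7}. Safe: 1, 2, 3, 4, 5. Place at column 2.
Row 3: attacked by (1,7)→{5,7}; (2,2)→{1,2,3}. Safe: 4, 6. Place at column 4.
Row 4: attacked by (1,7)→{4,7}; (2,2)→{2,4}; (3,4)→{3,4,5}. Safe: 1, 6. Place at column 6.
Row 5: attacked by (1,7)→{3,7}; (2,2)→{2,5}; (3,4)→{2,4,6}; (4,6)→{5,6,7}. Safe: 1. Place at column 1.
Row 6: attacked by (1,7)→{2,7}; (2,2)→{2,6}; (3,4)→{1,4,7}; (4,6)→{4,6}; (5,1)→{1,2}. Safe: 3, 5. Place at column 3.
Row 7: attacked by (1,7)→{1,7}; (2,2)→{2,7}; (3,4)→{4}; (4,6)→{3,6}; (5,1)→{1,3}; (6,3)→{2,3,4}. Safe: 5. Place at column 5.
Columns [7, 2, 4, 6, 1, 3, 5], r−c [-6, 0, -1, -2, 4, 3, 2], r+c [8, 4, 7, 10, 6, 9, 12] are all distinct, so no two queens attack.

(1,7) (2,2) (3,4) (4,6) (5,1) (6,3) (7,5)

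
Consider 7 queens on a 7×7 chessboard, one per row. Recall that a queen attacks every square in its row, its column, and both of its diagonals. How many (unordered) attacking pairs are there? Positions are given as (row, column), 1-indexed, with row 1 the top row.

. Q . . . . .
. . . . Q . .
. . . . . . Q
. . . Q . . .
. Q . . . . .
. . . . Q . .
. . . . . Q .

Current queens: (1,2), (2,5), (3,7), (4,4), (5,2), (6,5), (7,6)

4

Same column: (1,2)–(5,2) (column 2); (2,5)–(6,5) (column 5).
Same diagonal: (2,5)–(5,2) (|2−5| = |5−2| = 3); (6,5)–(7,6) (|6−7| = |5−6| = 1).
Total attacking pairs: 4.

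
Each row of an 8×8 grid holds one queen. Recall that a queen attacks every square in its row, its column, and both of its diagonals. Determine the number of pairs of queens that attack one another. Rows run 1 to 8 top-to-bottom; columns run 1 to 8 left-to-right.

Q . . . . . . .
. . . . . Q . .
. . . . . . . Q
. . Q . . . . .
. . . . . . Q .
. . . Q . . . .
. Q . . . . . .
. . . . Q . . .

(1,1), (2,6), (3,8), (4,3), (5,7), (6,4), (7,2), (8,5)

0

All columns are distinct and no two queens satisfy |Δrow| = |Δcol|, so no pair attacks.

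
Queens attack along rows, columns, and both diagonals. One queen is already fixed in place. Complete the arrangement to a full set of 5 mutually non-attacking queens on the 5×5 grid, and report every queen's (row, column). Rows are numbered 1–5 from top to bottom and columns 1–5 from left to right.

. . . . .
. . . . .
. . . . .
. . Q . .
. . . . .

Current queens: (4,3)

Row 1: attacked by (4,3)→{3}. Safe: 1, 2, 4, 5. Place at column 2.
Row 2: attacked by (1,2)→{1,2,3}; (4,3)→{1,3,5}. Safe: 4. Place at column 4.
Row 3: attacked by (1,2)→{2,4}; (2,4)→{3,4,5}; (4,3)→{2,3,4}. Safe: 1. Place at column 1.
Row 5: attacked by (1,2)→{2}; (2,4)→{1,4}; (3,1)→{1,3}; (4,3)→{2,3,4}. Safe: 5. Place at column 5.
Columns [2, 4, 1, 3, 5], r−c [-1, -2, 2, 1, 0], r+c [3, 6, 4, 7, 10] are all distinct, so no two queens attack.

(1,2) (2,4) (3,1) (4,3) (5,5)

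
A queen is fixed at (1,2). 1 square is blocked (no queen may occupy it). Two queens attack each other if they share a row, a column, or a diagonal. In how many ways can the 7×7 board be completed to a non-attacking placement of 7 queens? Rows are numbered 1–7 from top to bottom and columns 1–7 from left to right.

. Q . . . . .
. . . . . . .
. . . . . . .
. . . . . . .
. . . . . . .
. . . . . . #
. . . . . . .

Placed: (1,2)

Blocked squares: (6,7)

Branch on row 2: col 4 → 2; col 5 → 3; col 6 → 1; col 7 → 1.
Sum: 2 + 3 + 1 + 1 = 7.

7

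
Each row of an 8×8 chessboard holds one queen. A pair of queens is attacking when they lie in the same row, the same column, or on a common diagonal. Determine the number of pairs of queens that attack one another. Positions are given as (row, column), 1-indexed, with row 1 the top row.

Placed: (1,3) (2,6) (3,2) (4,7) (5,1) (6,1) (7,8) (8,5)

1

Same column: (5,1)–(6,1) (column 1).
Total attacking pairs: 1.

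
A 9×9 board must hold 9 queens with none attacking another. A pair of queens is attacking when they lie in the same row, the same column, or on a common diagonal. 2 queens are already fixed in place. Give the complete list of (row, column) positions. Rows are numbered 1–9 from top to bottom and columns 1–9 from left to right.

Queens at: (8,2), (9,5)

Row 1: attacked by (8,2)→{2,9}; (9,5)→{5}. Safe: 1, 3, 4, 6, 7, 8. Place at column 4.
Row 2: attacked by (1,4)→{3,4,5}; (8,2)→{2,8}; (9,5)→{5}. Safe: 1, 6, 7, 9. Place at column 6.
Row 3: attacked by (1,4)→{2,4,6}; (2,6)→{5,6,7}; (8,2)→{2,7}; (9,5)→{5}. Safe: 1, 3, 8, 9. Place at column 1.
Row 4: attacked by (1,4)→{1,4,7}; (2,6)→{4,6,8}; (3,1)→{1,2}; (8,2)→{2,6}; (9,5)→{5}. Safe: 3, 9. Place at column 9.
Row 5: attacked by (1,4)→{4,8}; (2,6)→{3,6,9}; (3,1)→{1,3}; (4,9)→{8,9}; (8,2)→{2,5}; (9,5)→{1,5,9}. Safe: 7. Place at column 7.
Row 6: attacked by (1,4)→{4,9}; (2,6)→{2,6}; (3,1)→{1,4}; (4,9)→{7,9}; (5,7)→{6,7,8}; (8,2)→{2,4}; (9,5)→{2,5,8}. Safe: 3. Place at column 3.
Row 7: attacked by (1,4)→{4}; (2,6)→{1,6}; (3,1)→{1,5}; (4,9)→{6,9}; (5,7)→{5,7,9}; (6,3)→{2,3,4}; (8,2)→{1,2,3}; (9,5)→{3,5,7}. Safe: 8. Place at column 8.
Columns [4, 6, 1, 9, 7, 3, 8, 2, 5], r−c [-3, -4, 2, -5, -2, 3, -1, 6, 4], r+c [5, 8, 4, 13, 12, 9, 15, 10, 14] are all distinct, so no two queens attack.

(1,4) (2,6) (3,1) (4,9) (5,7) (6,3) (7,8) (8,2) (9,5)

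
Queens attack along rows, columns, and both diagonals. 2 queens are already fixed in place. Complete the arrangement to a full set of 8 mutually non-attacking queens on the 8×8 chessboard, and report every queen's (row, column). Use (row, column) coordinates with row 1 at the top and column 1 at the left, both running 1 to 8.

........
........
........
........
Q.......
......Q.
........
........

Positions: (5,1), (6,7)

Row 1: attacked by (5,1)→{1,5}; (6,7)→{2,7}. Safe: 3, 4, 6, 8. Place at column 4.
Row 2: attacked by (1,4)→{3,4,5}; (5,1)→{1,4}; (6,7)→{3,7}. Safe: 2, 6, 8. Place at column 6.
Row 3: attacked by (1,4)→{2,4,6}; (2,6)→{5,6,7}; (5,1)→{1,3}; (6,7)→{4,7}. Safe: 8. Place at column 8.
Row 4: attacked by (1,4)→{1,4,7}; (2,6)→{4,6,8}; (3,8)→{7,8}; (5,1)→{1,2}; (6,7)→{5,7}. Safe: 3. Place at column 3.
Row 7: attacked by (1,4)→{4}; (2,6)→{1,6}; (3,8)→{4,8}; (4,3)→{3,6}; (5,1)→{1,3}; (6,7)→{6,7,8}. Safe: 2, 5. Place at column 5.
Row 8: attacked by (1,4)→{4}; (2,6)→{6}; (3,8)→{3,8}; (4,3)→{3,7}; (5,1)→{1,4}; (6,7)→{5,7}; (7,5)→{4,5,6}. Safe: 2. Place at column 2.
Columns [4, 6, 8, 3, 1, 7, 5, 2], r−c [-3, -4, -5, 1, 4, -1, 2, 6], r+c [5, 8, 11, 7, 6, 13, 12, 10] are all distinct, so no two queens attack.

(1,4) (2,6) (3,8) (4,3) (5,1) (6,7) (7,5) (8,2)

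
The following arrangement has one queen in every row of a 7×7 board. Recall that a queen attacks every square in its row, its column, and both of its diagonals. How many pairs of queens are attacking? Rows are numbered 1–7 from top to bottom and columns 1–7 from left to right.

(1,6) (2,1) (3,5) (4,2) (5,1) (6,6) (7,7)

4

Same column: (1,6)–(6,6) (column 6); (2,1)–(5,1) (column 1).
Same diagonal: (4,2)–(5,1) (|4−5| = |2−1| = 1); (6,6)–(7,7) (|6−7| = |6−7| = 1).
Total attacking pairs: 4.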